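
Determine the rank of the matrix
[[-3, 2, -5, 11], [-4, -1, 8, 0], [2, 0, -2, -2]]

rank = 2

r1 → -1/3·r1
  [  1  -2/3  5/3  -11/3 ]
  [ -4    -1    8      0 ]
  [  2     0   -2     -2 ]
r2 → r2 + 4·r1
  [ 1   -2/3   5/3  -11/3 ]
  [ 0  -11/3  44/3  -44/3 ]
  [ 2      0    -2     -2 ]
r3 → r3 − 2·r1
  [ 1   -2/3    5/3  -11/3 ]
  [ 0  -11/3   44/3  -44/3 ]
  [ 0    4/3  -16/3   16/3 ]
r2 → -3/11·r2
  [ 1  -2/3    5/3  -11/3 ]
  [ 0     1     -4      4 ]
  [ 0   4/3  -16/3   16/3 ]
r3 → r3 − 4/3·r2
  [ 1  -2/3  5/3  -11/3 ]
  [ 0     1   -4      4 ]
  [ 0     0    0      0 ]
r1 → r1 + 2/3·r2
  [ 1  0  -1  -1 ]
  [ 0  1  -4   4 ]
  [ 0  0   0   0 ]
The reduced form has 2 nonzero rows.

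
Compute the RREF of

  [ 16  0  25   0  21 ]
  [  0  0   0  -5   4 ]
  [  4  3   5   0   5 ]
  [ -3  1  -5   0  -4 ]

r1 -> 1/16·r1
  [  1  0  25/16   0  21/16 ]
  [  0  0      0  -5      4 ]
  [  4  3      5   0      5 ]
  [ -3  1     -5   0     -4 ]
r3 -> r3 − 4·r1
  [  1  0  25/16   0  21/16 ]
  [  0  0      0  -5      4 ]
  [  0  3   -5/4   0   -1/4 ]
  [ -3  1     -5   0     -4 ]
r4 -> r4 + 3·r1
  [ 1  0  25/16   0  21/16 ]
  [ 0  0      0  -5      4 ]
  [ 0  3   -5/4   0   -1/4 ]
  [ 0  1  -5/16   0  -1/16 ]
r2 <-> r3
  [ 1  0  25/16   0  21/16 ]
  [ 0  3   -5/4   0   -1/4 ]
  [ 0  0      0  -5      4 ]
  [ 0  1  -5/16   0  -1/16 ]
r2 -> 1/3·r2
  [ 1  0  25/16   0  21/16 ]
  [ 0  1  -5/12   0  -1/12 ]
  [ 0  0      0  -5      4 ]
  [ 0  1  -5/16   0  -1/16 ]
r4 -> r4 − r2
  [ 1  0  25/16   0  21/16 ]
  [ 0  1  -5/12   0  -1/12 ]
  [ 0  0      0  -5      4 ]
  [ 0  0   5/48   0   1/48 ]
r3 <-> r4
  [ 1  0  25/16   0  21/16 ]
  [ 0  1  -5/12   0  -1/12 ]
  [ 0  0   5/48   0   1/48 ]
  [ 0  0      0  -5      4 ]
r3 -> 48/5·r3
  [ 1  0  25/16   0  21/16 ]
  [ 0  1  -5/12   0  -1/12 ]
  [ 0  0      1   0    1/5 ]
  [ 0  0      0  -5      4 ]
r4 -> -1/5·r4
  [ 1  0  25/16  0  21/16 ]
  [ 0  1  -5/12  0  -1/12 ]
  [ 0  0      1  0    1/5 ]
  [ 0  0      0  1   -4/5 ]
r2 -> r2 + 5/12·r3
  [ 1  0  25/16  0  21/16 ]
  [ 0  1      0  0      0 ]
  [ 0  0      1  0    1/5 ]
  [ 0  0      0  1   -4/5 ]
r1 -> r1 − 25/16·r3
  [ 1  0  0  0     1 ]
  [ 0  1  0  0     0 ]
  [ 0  0  1  0   1/5 ]
  [ 0  0  0  1  -4/5 ]

[[1, 0, 0, 0, 1], [0, 1, 0, 0, 0], [0, 0, 1, 0, 1/5], [0, 0, 0, 1, -4/5]]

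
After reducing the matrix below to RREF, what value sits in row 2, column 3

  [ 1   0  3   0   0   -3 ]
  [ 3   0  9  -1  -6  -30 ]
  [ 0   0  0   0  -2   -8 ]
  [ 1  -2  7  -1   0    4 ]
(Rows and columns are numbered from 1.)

-2

R2 → R2 − 3·R1
  [ 1   0  3   0   0   -3 ]
  [ 0   0  0  -1  -6  -21 ]
  [ 0   0  0   0  -2   -8 ]
  [ 1  -2  7  -1   0    4 ]
R4 → R4 − R1
  [ 1   0  3   0   0   -3 ]
  [ 0   0  0  -1  -6  -21 ]
  [ 0   0  0   0  -2   -8 ]
  [ 0  -2  4  -1   0    7 ]
R2 ↔ R4
  [ 1   0  3   0   0   -3 ]
  [ 0  -2  4  -1   0    7 ]
  [ 0   0  0   0  -2   -8 ]
  [ 0   0  0  -1  -6  -21 ]
R2 → -1/2·R2
  [ 1  0   3    0   0    -3 ]
  [ 0  1  -2  1/2   0  -7/2 ]
  [ 0  0   0    0  -2    -8 ]
  [ 0  0   0   -1  -6   -21 ]
R3 ↔ R4
  [ 1  0   3    0   0    -3 ]
  [ 0  1  -2  1/2   0  -7/2 ]
  [ 0  0   0   -1  -6   -21 ]
  [ 0  0   0    0  -2    -8 ]
R3 → -1·R3
  [ 1  0   3    0   0    -3 ]
  [ 0  1  -2  1/2   0  -7/2 ]
  [ 0  0   0    1   6    21 ]
  [ 0  0   0    0  -2    -8 ]
R4 → -1/2·R4
  [ 1  0   3    0  0    -3 ]
  [ 0  1  -2  1/2  0  -7/2 ]
  [ 0  0   0    1  6    21 ]
  [ 0  0   0    0  1     4 ]
R3 → R3 − 6·R4
  [ 1  0   3    0  0    -3 ]
  [ 0  1  -2  1/2  0  -7/2 ]
  [ 0  0   0    1  0    -3 ]
  [ 0  0   0    0  1     4 ]
R2 → R2 − 1/2·R3
  [ 1  0   3  0  0  -3 ]
  [ 0  1  -2  0  0  -2 ]
  [ 0  0   0  1  0  -3 ]
  [ 0  0   0  0  1   4 ]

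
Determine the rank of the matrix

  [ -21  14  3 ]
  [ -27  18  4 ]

rank = 2

Multiply R1 by -1/21.
  [   1  -2/3  -1/7 ]
  [ -27    18     4 ]
Add 27 times R1 to R2.
  [ 1  -2/3  -1/7 ]
  [ 0     0   1/7 ]
Multiply R2 by 7.
  [ 1  -2/3  -1/7 ]
  [ 0     0     1 ]
Add 1/7 times R2 to R1.
  [ 1  -2/3  0 ]
  [ 0     0  1 ]
The reduced form has 2 nonzero rows.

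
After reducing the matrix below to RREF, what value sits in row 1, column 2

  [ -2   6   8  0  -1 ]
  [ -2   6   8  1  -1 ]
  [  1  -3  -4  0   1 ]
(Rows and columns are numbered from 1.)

R1 := -1/2·R1
  [  1  -3  -4  0  1/2 ]
  [ -2   6   8  1   -1 ]
  [  1  -3  -4  0    1 ]
R2 := R2 + 2·R1
  [ 1  -3  -4  0  1/2 ]
  [ 0   0   0  1    0 ]
  [ 1  -3  -4  0    1 ]
R3 := R3 − R1
  [ 1  -3  -4  0  1/2 ]
  [ 0   0   0  1    0 ]
  [ 0   0   0  0  1/2 ]
R3 := 2·R3
  [ 1  -3  -4  0  1/2 ]
  [ 0   0   0  1    0 ]
  [ 0   0   0  0    1 ]
R1 := R1 − 1/2·R3
  [ 1  -3  -4  0  0 ]
  [ 0   0   0  1  0 ]
  [ 0   0   0  0  1 ]

-3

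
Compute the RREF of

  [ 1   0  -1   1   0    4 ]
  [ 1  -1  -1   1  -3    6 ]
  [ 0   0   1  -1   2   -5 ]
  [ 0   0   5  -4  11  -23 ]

Subtract r1 from r2.
  [ 1   0  -1   1   0    4 ]
  [ 0  -1   0   0  -3    2 ]
  [ 0   0   1  -1   2   -5 ]
  [ 0   0   5  -4  11  -23 ]
Multiply r2 by -1.
  [ 1  0  -1   1   0    4 ]
  [ 0  1   0   0   3   -2 ]
  [ 0  0   1  -1   2   -5 ]
  [ 0  0   5  -4  11  -23 ]
Subtract 5 times r3 from r4.
  [ 1  0  -1   1  0   4 ]
  [ 0  1   0   0  3  -2 ]
  [ 0  0   1  -1  2  -5 ]
  [ 0  0   0   1  1   2 ]
Add r4 to r3.
  [ 1  0  -1  1  0   4 ]
  [ 0  1   0  0  3  -2 ]
  [ 0  0   1  0  3  -3 ]
  [ 0  0   0  1  1   2 ]
Subtract r4 from r1.
  [ 1  0  -1  0  -1   2 ]
  [ 0  1   0  0   3  -2 ]
  [ 0  0   1  0   3  -3 ]
  [ 0  0   0  1   1   2 ]
Add r3 to r1.
  [ 1  0  0  0  2  -1 ]
  [ 0  1  0  0  3  -2 ]
  [ 0  0  1  0  3  -3 ]
  [ 0  0  0  1  1   2 ]

[[1, 0, 0, 0, 2, -1], [0, 1, 0, 0, 3, -2], [0, 0, 1, 0, 3, -3], [0, 0, 0, 1, 1, 2]]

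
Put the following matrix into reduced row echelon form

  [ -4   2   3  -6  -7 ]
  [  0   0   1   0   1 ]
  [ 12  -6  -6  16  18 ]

R1 → -1/4·R1
  [  1  -1/2  -3/4  3/2  7/4 ]
  [  0     0     1    0    1 ]
  [ 12    -6    -6   16   18 ]
R3 → R3 − 12·R1
  [ 1  -1/2  -3/4  3/2  7/4 ]
  [ 0     0     1    0    1 ]
  [ 0     0     3   -2   -3 ]
R3 → R3 − 3·R2
  [ 1  -1/2  -3/4  3/2  7/4 ]
  [ 0     0     1    0    1 ]
  [ 0     0     0   -2   -6 ]
R3 → -1/2·R3
  [ 1  -1/2  -3/4  3/2  7/4 ]
  [ 0     0     1    0    1 ]
  [ 0     0     0    1    3 ]
R1 → R1 − 3/2·R3
  [ 1  -1/2  -3/4  0  -11/4 ]
  [ 0     0     1  0      1 ]
  [ 0     0     0  1      3 ]
R1 → R1 + 3/4·R2
  [ 1  -1/2  0  0  -2 ]
  [ 0     0  1  0   1 ]
  [ 0     0  0  1   3 ]

[[1, -1/2, 0, 0, -2], [0, 0, 1, 0, 1], [0, 0, 0, 1, 3]]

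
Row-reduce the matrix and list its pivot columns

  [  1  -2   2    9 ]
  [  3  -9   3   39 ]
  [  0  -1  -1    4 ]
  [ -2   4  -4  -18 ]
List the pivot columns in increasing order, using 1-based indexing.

r2 -> r2 − 3·r1
  [  1  -2   2    9 ]
  [  0  -3  -3   12 ]
  [  0  -1  -1    4 ]
  [ -2   4  -4  -18 ]
r4 -> r4 + 2·r1
  [ 1  -2   2   9 ]
  [ 0  -3  -3  12 ]
  [ 0  -1  -1   4 ]
  [ 0   0   0   0 ]
r2 -> -1/3·r2
  [ 1  -2   2   9 ]
  [ 0   1   1  -4 ]
  [ 0  -1  -1   4 ]
  [ 0   0   0   0 ]
r3 -> r3 + r2
  [ 1  -2  2   9 ]
  [ 0   1  1  -4 ]
  [ 0   0  0   0 ]
  [ 0   0  0   0 ]
r1 -> r1 + 2·r2
  [ 1  0  4   1 ]
  [ 0  1  1  -4 ]
  [ 0  0  0   0 ]
  [ 0  0  0   0 ]
Pivot columns are the columns containing a leading 1.

1, 2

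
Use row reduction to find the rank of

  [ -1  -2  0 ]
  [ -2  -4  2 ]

rank = 2

Multiply R1 by -1.
  [  1   2  0 ]
  [ -2  -4  2 ]
Add 2 times R1 to R2.
  [ 1  2  0 ]
  [ 0  0  2 ]
Multiply R2 by 1/2.
  [ 1  2  0 ]
  [ 0  0  1 ]
The reduced form has 2 nonzero rows.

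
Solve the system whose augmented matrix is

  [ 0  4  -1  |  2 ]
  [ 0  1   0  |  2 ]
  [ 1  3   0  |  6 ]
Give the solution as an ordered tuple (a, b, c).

(0, 2, 6)

R1 <=> R3
  [ 1  3   0  |  6 ]
  [ 0  1   0  |  2 ]
  [ 0  4  -1  |  2 ]
R3 := R3 − 4·R2
  [ 1  3   0  |   6 ]
  [ 0  1   0  |   2 ]
  [ 0  0  -1  |  -6 ]
R3 := -1·R3
  [ 1  3  0  |  6 ]
  [ 0  1  0  |  2 ]
  [ 0  0  1  |  6 ]
R1 := R1 − 3·R2
  [ 1  0  0  |  0 ]
  [ 0  1  0  |  2 ]
  [ 0  0  1  |  6 ]
Reading off the last column: a = 0, b = 2, c = 6.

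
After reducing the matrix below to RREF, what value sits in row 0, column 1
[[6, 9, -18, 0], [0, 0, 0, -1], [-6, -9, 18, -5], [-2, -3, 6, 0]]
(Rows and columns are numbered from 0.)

3/2

Multiply r1 by 1/6.
  [  1  3/2  -3   0 ]
  [  0    0   0  -1 ]
  [ -6   -9  18  -5 ]
  [ -2   -3   6   0 ]
Add 6 times r1 to r3.
  [  1  3/2  -3   0 ]
  [  0    0   0  -1 ]
  [  0    0   0  -5 ]
  [ -2   -3   6   0 ]
Add 2 times r1 to r4.
  [ 1  3/2  -3   0 ]
  [ 0    0   0  -1 ]
  [ 0    0   0  -5 ]
  [ 0    0   0   0 ]
Multiply r2 by -1.
  [ 1  3/2  -3   0 ]
  [ 0    0   0   1 ]
  [ 0    0   0  -5 ]
  [ 0    0   0   0 ]
Add 5 times r2 to r3.
  [ 1  3/2  -3  0 ]
  [ 0    0   0  1 ]
  [ 0    0   0  0 ]
  [ 0    0   0  0 ]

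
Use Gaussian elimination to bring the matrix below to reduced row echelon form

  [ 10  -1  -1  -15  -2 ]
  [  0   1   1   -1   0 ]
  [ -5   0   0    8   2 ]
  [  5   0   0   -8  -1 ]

Multiply r1 by 1/10.
  [  1  -1/10  -1/10  -3/2  -1/5 ]
  [  0      1      1    -1     0 ]
  [ -5      0      0     8     2 ]
  [  5      0      0    -8    -1 ]
Add 5 times r1 to r3.
  [ 1  -1/10  -1/10  -3/2  -1/5 ]
  [ 0      1      1    -1     0 ]
  [ 0   -1/2   -1/2   1/2     1 ]
  [ 5      0      0    -8    -1 ]
Subtract 5 times r1 from r4.
  [ 1  -1/10  -1/10  -3/2  -1/5 ]
  [ 0      1      1    -1     0 ]
  [ 0   -1/2   -1/2   1/2     1 ]
  [ 0    1/2    1/2  -1/2     0 ]
Add 1/2 times r2 to r3.
  [ 1  -1/10  -1/10  -3/2  -1/5 ]
  [ 0      1      1    -1     0 ]
  [ 0      0      0     0     1 ]
  [ 0    1/2    1/2  -1/2     0 ]
Subtract 1/2 times r2 from r4.
  [ 1  -1/10  -1/10  -3/2  -1/5 ]
  [ 0      1      1    -1     0 ]
  [ 0      0      0     0     1 ]
  [ 0      0      0     0     0 ]
Add 1/5 times r3 to r1.
  [ 1  -1/10  -1/10  -3/2  0 ]
  [ 0      1      1    -1  0 ]
  [ 0      0      0     0  1 ]
  [ 0      0      0     0  0 ]
Add 1/10 times r2 to r1.
  [ 1  0  0  -8/5  0 ]
  [ 0  1  1    -1  0 ]
  [ 0  0  0     0  1 ]
  [ 0  0  0     0  0 ]

[[1, 0, 0, -8/5, 0], [0, 1, 1, -1, 0], [0, 0, 0, 0, 1], [0, 0, 0, 0, 0]]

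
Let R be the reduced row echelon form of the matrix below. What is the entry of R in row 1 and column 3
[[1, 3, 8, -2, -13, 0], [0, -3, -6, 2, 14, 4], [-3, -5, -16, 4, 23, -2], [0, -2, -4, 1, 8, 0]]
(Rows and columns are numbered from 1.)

2

Add 3 times R1 to R3.
  [ 1   3   8  -2  -13   0 ]
  [ 0  -3  -6   2   14   4 ]
  [ 0   4   8  -2  -16  -2 ]
  [ 0  -2  -4   1    8   0 ]
Multiply R2 by -1/3.
  [ 1   3   8    -2    -13     0 ]
  [ 0   1   2  -2/3  -14/3  -4/3 ]
  [ 0   4   8    -2    -16    -2 ]
  [ 0  -2  -4     1      8     0 ]
Subtract 4 times R2 from R3.
  [ 1   3   8    -2    -13     0 ]
  [ 0   1   2  -2/3  -14/3  -4/3 ]
  [ 0   0   0   2/3    8/3  10/3 ]
  [ 0  -2  -4     1      8     0 ]
Add 2 times R2 to R4.
  [ 1  3  8    -2    -13     0 ]
  [ 0  1  2  -2/3  -14/3  -4/3 ]
  [ 0  0  0   2/3    8/3  10/3 ]
  [ 0  0  0  -1/3   -4/3  -8/3 ]
Multiply R3 by 3/2.
  [ 1  3  8    -2    -13     0 ]
  [ 0  1  2  -2/3  -14/3  -4/3 ]
  [ 0  0  0     1      4     5 ]
  [ 0  0  0  -1/3   -4/3  -8/3 ]
Add 1/3 times R3 to R4.
  [ 1  3  8    -2    -13     0 ]
  [ 0  1  2  -2/3  -14/3  -4/3 ]
  [ 0  0  0     1      4     5 ]
  [ 0  0  0     0      0    -1 ]
Multiply R4 by -1.
  [ 1  3  8    -2    -13     0 ]
  [ 0  1  2  -2/3  -14/3  -4/3 ]
  [ 0  0  0     1      4     5 ]
  [ 0  0  0     0      0     1 ]
Subtract 5 times R4 from R3.
  [ 1  3  8    -2    -13     0 ]
  [ 0  1  2  -2/3  -14/3  -4/3 ]
  [ 0  0  0     1      4     0 ]
  [ 0  0  0     0      0     1 ]
Add 4/3 times R4 to R2.
  [ 1  3  8    -2    -13  0 ]
  [ 0  1  2  -2/3  -14/3  0 ]
  [ 0  0  0     1      4  0 ]
  [ 0  0  0     0      0  1 ]
Add 2/3 times R3 to R2.
  [ 1  3  8  -2  -13  0 ]
  [ 0  1  2   0   -2  0 ]
  [ 0  0  0   1    4  0 ]
  [ 0  0  0   0    0  1 ]
Add 2 times R3 to R1.
  [ 1  3  8  0  -5  0 ]
  [ 0  1  2  0  -2  0 ]
  [ 0  0  0  1   4  0 ]
  [ 0  0  0  0   0  1 ]
Subtract 3 times R2 from R1.
  [ 1  0  2  0   1  0 ]
  [ 0  1  2  0  -2  0 ]
  [ 0  0  0  1   4  0 ]
  [ 0  0  0  0   0  1 ]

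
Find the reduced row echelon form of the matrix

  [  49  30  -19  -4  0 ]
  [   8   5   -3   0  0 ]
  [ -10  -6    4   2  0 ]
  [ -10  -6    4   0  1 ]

[[1, 0, -1, 0, 0], [0, 1, 1, 0, 0], [0, 0, 0, 1, 0], [0, 0, 0, 0, 1]]

R1 ← 1/49·R1
  [   1  30/49  -19/49  -4/49  0 ]
  [   8      5      -3      0  0 ]
  [ -10     -6       4      2  0 ]
  [ -10     -6       4      0  1 ]
R2 ← R2 − 8·R1
  [   1  30/49  -19/49  -4/49  0 ]
  [   0   5/49    5/49  32/49  0 ]
  [ -10     -6       4      2  0 ]
  [ -10     -6       4      0  1 ]
R3 ← R3 + 10·R1
  [   1  30/49  -19/49  -4/49  0 ]
  [   0   5/49    5/49  32/49  0 ]
  [   0   6/49    6/49  58/49  0 ]
  [ -10     -6       4      0  1 ]
R4 ← R4 + 10·R1
  [ 1  30/49  -19/49   -4/49  0 ]
  [ 0   5/49    5/49   32/49  0 ]
  [ 0   6/49    6/49   58/49  0 ]
  [ 0   6/49    6/49  -40/49  1 ]
R2 ← 49/5·R2
  [ 1  30/49  -19/49   -4/49  0 ]
  [ 0      1       1    32/5  0 ]
  [ 0   6/49    6/49   58/49  0 ]
  [ 0   6/49    6/49  -40/49  1 ]
R3 ← R3 − 6/49·R2
  [ 1  30/49  -19/49   -4/49  0 ]
  [ 0      1       1    32/5  0 ]
  [ 0      0       0     2/5  0 ]
  [ 0   6/49    6/49  -40/49  1 ]
R4 ← R4 − 6/49·R2
  [ 1  30/49  -19/49  -4/49  0 ]
  [ 0      1       1   32/5  0 ]
  [ 0      0       0    2/5  0 ]
  [ 0      0       0   -8/5  1 ]
R3 ← 5/2·R3
  [ 1  30/49  -19/49  -4/49  0 ]
  [ 0      1       1   32/5  0 ]
  [ 0      0       0      1  0 ]
  [ 0      0       0   -8/5  1 ]
R4 ← R4 + 8/5·R3
  [ 1  30/49  -19/49  -4/49  0 ]
  [ 0      1       1   32/5  0 ]
  [ 0      0       0      1  0 ]
  [ 0      0       0      0  1 ]
R2 ← R2 − 32/5·R3
  [ 1  30/49  -19/49  -4/49  0 ]
  [ 0      1       1      0  0 ]
  [ 0      0       0      1  0 ]
  [ 0      0       0      0  1 ]
R1 ← R1 + 4/49·R3
  [ 1  30/49  -19/49  0  0 ]
  [ 0      1       1  0  0 ]
  [ 0      0       0  1  0 ]
  [ 0      0       0  0  1 ]
R1 ← R1 − 30/49·R2
  [ 1  0  -1  0  0 ]
  [ 0  1   1  0  0 ]
  [ 0  0   0  1  0 ]
  [ 0  0   0  0  1 ]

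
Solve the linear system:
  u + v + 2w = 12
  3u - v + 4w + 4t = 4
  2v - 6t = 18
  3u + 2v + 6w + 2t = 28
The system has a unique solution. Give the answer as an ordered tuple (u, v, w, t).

(2, 6, 2, -1)

Form the augmented matrix and row-reduce:
  [ 1   1  2   0  |  12 ]
  [ 3  -1  4   4  |   4 ]
  [ 0   2  0  -6  |  18 ]
  [ 3   2  6   2  |  28 ]
ρ2 ← ρ2 − 3·ρ1
ρ4 ← ρ4 − 3·ρ1
ρ2 ← -1/4·ρ2
ρ3 ← ρ3 − 2·ρ2
ρ4 ← ρ4 + ρ2
ρ3 ← -1·ρ3
ρ4 ← ρ4 − 1/2·ρ3
ρ4 ← -1·ρ4
ρ3 ← ρ3 − 4·ρ4
ρ2 ← ρ2 + ρ4
ρ2 ← ρ2 − 1/2·ρ3
ρ1 ← ρ1 − 2·ρ3
ρ1 ← ρ1 − ρ2
Reading off the last column: u = 2, v = 6, w = 2, t = -1.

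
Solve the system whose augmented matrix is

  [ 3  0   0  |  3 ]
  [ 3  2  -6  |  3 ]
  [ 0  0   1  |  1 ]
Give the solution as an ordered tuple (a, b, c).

R1 → 1/3·R1
  [ 1  0   0  |  1 ]
  [ 3  2  -6  |  3 ]
  [ 0  0   1  |  1 ]
R2 → R2 − 3·R1
  [ 1  0   0  |  1 ]
  [ 0  2  -6  |  0 ]
  [ 0  0   1  |  1 ]
R2 → 1/2·R2
  [ 1  0   0  |  1 ]
  [ 0  1  -3  |  0 ]
  [ 0  0   1  |  1 ]
R2 → R2 + 3·R3
  [ 1  0  0  |  1 ]
  [ 0  1  0  |  3 ]
  [ 0  0  1  |  1 ]
Reading off the last column: a = 1, b = 3, c = 1.

(1, 3, 1)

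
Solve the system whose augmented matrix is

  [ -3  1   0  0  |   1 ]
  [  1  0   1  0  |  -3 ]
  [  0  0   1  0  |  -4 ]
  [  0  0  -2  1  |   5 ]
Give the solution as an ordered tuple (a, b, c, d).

ρ1 -> -1/3·ρ1
  [ 1  -1/3   0  0  |  -1/3 ]
  [ 1     0   1  0  |    -3 ]
  [ 0     0   1  0  |    -4 ]
  [ 0     0  -2  1  |     5 ]
ρ2 -> ρ2 − ρ1
  [ 1  -1/3   0  0  |  -1/3 ]
  [ 0   1/3   1  0  |  -8/3 ]
  [ 0     0   1  0  |    -4 ]
  [ 0     0  -2  1  |     5 ]
ρ2 -> 3·ρ2
  [ 1  -1/3   0  0  |  -1/3 ]
  [ 0     1   3  0  |    -8 ]
  [ 0     0   1  0  |    -4 ]
  [ 0     0  -2  1  |     5 ]
ρ4 -> ρ4 + 2·ρ3
  [ 1  -1/3  0  0  |  -1/3 ]
  [ 0     1  3  0  |    -8 ]
  [ 0     0  1  0  |    -4 ]
  [ 0     0  0  1  |    -3 ]
ρ2 -> ρ2 − 3·ρ3
  [ 1  -1/3  0  0  |  -1/3 ]
  [ 0     1  0  0  |     4 ]
  [ 0     0  1  0  |    -4 ]
  [ 0     0  0  1  |    -3 ]
ρ1 -> ρ1 + 1/3·ρ2
  [ 1  0  0  0  |   1 ]
  [ 0  1  0  0  |   4 ]
  [ 0  0  1  0  |  -4 ]
  [ 0  0  0  1  |  -3 ]
Reading off the last column: a = 1, b = 4, c = -4, d = -3.

(1, 4, -4, -3)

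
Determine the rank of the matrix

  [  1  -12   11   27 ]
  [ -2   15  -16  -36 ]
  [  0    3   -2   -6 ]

rank = 2

Add 2 times r1 to r2.
  [ 1  -12  11  27 ]
  [ 0   -9   6  18 ]
  [ 0    3  -2  -6 ]
Multiply r2 by -1/9.
  [ 1  -12    11  27 ]
  [ 0    1  -2/3  -2 ]
  [ 0    3    -2  -6 ]
Subtract 3 times r2 from r3.
  [ 1  -12    11  27 ]
  [ 0    1  -2/3  -2 ]
  [ 0    0     0   0 ]
Add 12 times r2 to r1.
  [ 1  0     3   3 ]
  [ 0  1  -2/3  -2 ]
  [ 0  0     0   0 ]
The reduced form has 2 nonzero rows.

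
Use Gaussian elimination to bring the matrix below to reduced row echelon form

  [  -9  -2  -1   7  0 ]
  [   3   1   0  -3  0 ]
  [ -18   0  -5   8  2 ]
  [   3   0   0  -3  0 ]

[[1, 0, 0, -1, 0], [0, 1, 0, 0, 0], [0, 0, 1, 2, 0], [0, 0, 0, 0, 1]]

Multiply R1 by -1/9.
  [   1  2/9  1/9  -7/9  0 ]
  [   3    1    0    -3  0 ]
  [ -18    0   -5     8  2 ]
  [   3    0    0    -3  0 ]
Subtract 3 times R1 from R2.
  [   1  2/9   1/9  -7/9  0 ]
  [   0  1/3  -1/3  -2/3  0 ]
  [ -18    0    -5     8  2 ]
  [   3    0     0    -3  0 ]
Add 18 times R1 to R3.
  [ 1  2/9   1/9  -7/9  0 ]
  [ 0  1/3  -1/3  -2/3  0 ]
  [ 0    4    -3    -6  2 ]
  [ 3    0     0    -3  0 ]
Subtract 3 times R1 from R4.
  [ 1   2/9   1/9  -7/9  0 ]
  [ 0   1/3  -1/3  -2/3  0 ]
  [ 0     4    -3    -6  2 ]
  [ 0  -2/3  -1/3  -2/3  0 ]
Multiply R2 by 3.
  [ 1   2/9   1/9  -7/9  0 ]
  [ 0     1    -1    -2  0 ]
  [ 0     4    -3    -6  2 ]
  [ 0  -2/3  -1/3  -2/3  0 ]
Subtract 4 times R2 from R3.
  [ 1   2/9   1/9  -7/9  0 ]
  [ 0     1    -1    -2  0 ]
  [ 0     0     1     2  2 ]
  [ 0  -2/3  -1/3  -2/3  0 ]
Add 2/3 times R2 to R4.
  [ 1  2/9  1/9  -7/9  0 ]
  [ 0    1   -1    -2  0 ]
  [ 0    0    1     2  2 ]
  [ 0    0   -1    -2  0 ]
Add R3 to R4.
  [ 1  2/9  1/9  -7/9  0 ]
  [ 0    1   -1    -2  0 ]
  [ 0    0    1     2  2 ]
  [ 0    0    0     0  2 ]
Multiply R4 by 1/2.
  [ 1  2/9  1/9  -7/9  0 ]
  [ 0    1   -1    -2  0 ]
  [ 0    0    1     2  2 ]
  [ 0    0    0     0  1 ]
Subtract 2 times R4 from R3.
  [ 1  2/9  1/9  -7/9  0 ]
  [ 0    1   -1    -2  0 ]
  [ 0    0    1     2  0 ]
  [ 0    0    0     0  1 ]
Add R3 to R2.
  [ 1  2/9  1/9  -7/9  0 ]
  [ 0    1    0     0  0 ]
  [ 0    0    1     2  0 ]
  [ 0    0    0     0  1 ]
Subtract 1/9 times R3 from R1.
  [ 1  2/9  0  -1  0 ]
  [ 0    1  0   0  0 ]
  [ 0    0  1   2  0 ]
  [ 0    0  0   0  1 ]
Subtract 2/9 times R2 from R1.
  [ 1  0  0  -1  0 ]
  [ 0  1  0   0  0 ]
  [ 0  0  1   2  0 ]
  [ 0  0  0   0  1 ]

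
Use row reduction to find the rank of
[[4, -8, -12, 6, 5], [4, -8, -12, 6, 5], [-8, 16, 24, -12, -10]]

Multiply R1 by 1/4.
  [  1  -2   -3  3/2  5/4 ]
  [  4  -8  -12    6    5 ]
  [ -8  16   24  -12  -10 ]
Subtract 4 times R1 from R2.
  [  1  -2  -3  3/2  5/4 ]
  [  0   0   0    0    0 ]
  [ -8  16  24  -12  -10 ]
Add 8 times R1 to R3.
  [ 1  -2  -3  3/2  5/4 ]
  [ 0   0   0    0    0 ]
  [ 0   0   0    0    0 ]
The reduced form has 1 nonzero row.

rank = 1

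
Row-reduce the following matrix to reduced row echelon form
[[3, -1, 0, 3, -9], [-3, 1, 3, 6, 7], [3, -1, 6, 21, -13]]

[[1, -1/3, 0, 1, -3], [0, 0, 1, 3, -2/3], [0, 0, 0, 0, 0]]

Multiply r1 by 1/3.
  [  1  -1/3  0   1   -3 ]
  [ -3     1  3   6    7 ]
  [  3    -1  6  21  -13 ]
Add 3 times r1 to r2.
  [ 1  -1/3  0   1   -3 ]
  [ 0     0  3   9   -2 ]
  [ 3    -1  6  21  -13 ]
Subtract 3 times r1 from r3.
  [ 1  -1/3  0   1  -3 ]
  [ 0     0  3   9  -2 ]
  [ 0     0  6  18  -4 ]
Multiply r2 by 1/3.
  [ 1  -1/3  0   1    -3 ]
  [ 0     0  1   3  -2/3 ]
  [ 0     0  6  18    -4 ]
Subtract 6 times r2 from r3.
  [ 1  -1/3  0  1    -3 ]
  [ 0     0  1  3  -2/3 ]
  [ 0     0  0  0     0 ]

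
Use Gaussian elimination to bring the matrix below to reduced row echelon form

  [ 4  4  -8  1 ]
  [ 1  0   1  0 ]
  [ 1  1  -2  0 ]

[[1, 0, 1, 0], [0, 1, -3, 0], [0, 0, 0, 1]]

R1 := 1/4·R1
  [ 1  1  -2  1/4 ]
  [ 1  0   1    0 ]
  [ 1  1  -2    0 ]
R2 := R2 − R1
  [ 1   1  -2   1/4 ]
  [ 0  -1   3  -1/4 ]
  [ 1   1  -2     0 ]
R3 := R3 − R1
  [ 1   1  -2   1/4 ]
  [ 0  -1   3  -1/4 ]
  [ 0   0   0  -1/4 ]
R2 := -1·R2
  [ 1  1  -2   1/4 ]
  [ 0  1  -3   1/4 ]
  [ 0  0   0  -1/4 ]
R3 := -4·R3
  [ 1  1  -2  1/4 ]
  [ 0  1  -3  1/4 ]
  [ 0  0   0    1 ]
R2 := R2 − 1/4·R3
  [ 1  1  -2  1/4 ]
  [ 0  1  -3    0 ]
  [ 0  0   0    1 ]
R1 := R1 − 1/4·R3
  [ 1  1  -2  0 ]
  [ 0  1  -3  0 ]
  [ 0  0   0  1 ]
R1 := R1 − R2
  [ 1  0   1  0 ]
  [ 0  1  -3  0 ]
  [ 0  0   0  1 ]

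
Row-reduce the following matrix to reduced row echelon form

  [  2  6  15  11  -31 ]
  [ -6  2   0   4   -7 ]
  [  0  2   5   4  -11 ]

[[1, 0, 0, -1/2, 1], [0, 1, 0, 1/2, -1/2], [0, 0, 1, 3/5, -2]]

ρ1 ← 1/2·ρ1
ρ2 ← ρ2 + 6·ρ1
ρ2 ← 1/20·ρ2
ρ3 ← ρ3 − 2·ρ2
ρ3 ← 2·ρ3
ρ2 ← ρ2 − 9/4·ρ3
ρ1 ← ρ1 − 15/2·ρ3
ρ1 ← ρ1 − 3·ρ2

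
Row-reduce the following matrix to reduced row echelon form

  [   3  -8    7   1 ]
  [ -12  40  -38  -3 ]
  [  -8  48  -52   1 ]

[[1, 0, -1, 0], [0, 1, -5/4, 0], [0, 0, 0, 1]]

R1 ← 1/3·R1
  [   1  -8/3  7/3  1/3 ]
  [ -12    40  -38   -3 ]
  [  -8    48  -52    1 ]
R2 ← R2 + 12·R1
  [  1  -8/3  7/3  1/3 ]
  [  0     8  -10    1 ]
  [ -8    48  -52    1 ]
R3 ← R3 + 8·R1
  [ 1  -8/3     7/3   1/3 ]
  [ 0     8     -10     1 ]
  [ 0  80/3  -100/3  11/3 ]
R2 ← 1/8·R2
  [ 1  -8/3     7/3   1/3 ]
  [ 0     1    -5/4   1/8 ]
  [ 0  80/3  -100/3  11/3 ]
R3 ← R3 − 80/3·R2
  [ 1  -8/3   7/3  1/3 ]
  [ 0     1  -5/4  1/8 ]
  [ 0     0     0  1/3 ]
R3 ← 3·R3
  [ 1  -8/3   7/3  1/3 ]
  [ 0     1  -5/4  1/8 ]
  [ 0     0     0    1 ]
R2 ← R2 − 1/8·R3
  [ 1  -8/3   7/3  1/3 ]
  [ 0     1  -5/4    0 ]
  [ 0     0     0    1 ]
R1 ← R1 − 1/3·R3
  [ 1  -8/3   7/3  0 ]
  [ 0     1  -5/4  0 ]
  [ 0     0     0  1 ]
R1 ← R1 + 8/3·R2
  [ 1  0    -1  0 ]
  [ 0  1  -5/4  0 ]
  [ 0  0     0  1 ]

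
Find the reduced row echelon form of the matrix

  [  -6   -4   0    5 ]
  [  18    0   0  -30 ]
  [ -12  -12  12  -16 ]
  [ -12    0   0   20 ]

r1 ← -1/6·r1
  [   1  2/3   0  -5/6 ]
  [  18    0   0   -30 ]
  [ -12  -12  12   -16 ]
  [ -12    0   0    20 ]
r2 ← r2 − 18·r1
  [   1  2/3   0  -5/6 ]
  [   0  -12   0   -15 ]
  [ -12  -12  12   -16 ]
  [ -12    0   0    20 ]
r3 ← r3 + 12·r1
  [   1  2/3   0  -5/6 ]
  [   0  -12   0   -15 ]
  [   0   -4  12   -26 ]
  [ -12    0   0    20 ]
r4 ← r4 + 12·r1
  [ 1  2/3   0  -5/6 ]
  [ 0  -12   0   -15 ]
  [ 0   -4  12   -26 ]
  [ 0    8   0    10 ]
r2 ← -1/12·r2
  [ 1  2/3   0  -5/6 ]
  [ 0    1   0   5/4 ]
  [ 0   -4  12   -26 ]
  [ 0    8   0    10 ]
r3 ← r3 + 4·r2
  [ 1  2/3   0  -5/6 ]
  [ 0    1   0   5/4 ]
  [ 0    0  12   -21 ]
  [ 0    8   0    10 ]
r4 ← r4 − 8·r2
  [ 1  2/3   0  -5/6 ]
  [ 0    1   0   5/4 ]
  [ 0    0  12   -21 ]
  [ 0    0   0     0 ]
r3 ← 1/12·r3
  [ 1  2/3  0  -5/6 ]
  [ 0    1  0   5/4 ]
  [ 0    0  1  -7/4 ]
  [ 0    0  0     0 ]
r1 ← r1 − 2/3·r2
  [ 1  0  0  -5/3 ]
  [ 0  1  0   5/4 ]
  [ 0  0  1  -7/4 ]
  [ 0  0  0     0 ]

[[1, 0, 0, -5/3], [0, 1, 0, 5/4], [0, 0, 1, -7/4], [0, 0, 0, 0]]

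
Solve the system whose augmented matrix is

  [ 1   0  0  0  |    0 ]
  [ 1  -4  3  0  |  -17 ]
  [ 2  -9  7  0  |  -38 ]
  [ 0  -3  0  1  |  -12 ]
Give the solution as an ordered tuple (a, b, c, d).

ρ2 := ρ2 − ρ1
  [ 1   0  0  0  |    0 ]
  [ 0  -4  3  0  |  -17 ]
  [ 2  -9  7  0  |  -38 ]
  [ 0  -3  0  1  |  -12 ]
ρ3 := ρ3 − 2·ρ1
  [ 1   0  0  0  |    0 ]
  [ 0  -4  3  0  |  -17 ]
  [ 0  -9  7  0  |  -38 ]
  [ 0  -3  0  1  |  -12 ]
ρ2 := -1/4·ρ2
  [ 1   0     0  0  |     0 ]
  [ 0   1  -3/4  0  |  17/4 ]
  [ 0  -9     7  0  |   -38 ]
  [ 0  -3     0  1  |   -12 ]
ρ3 := ρ3 + 9·ρ2
  [ 1   0     0  0  |     0 ]
  [ 0   1  -3/4  0  |  17/4 ]
  [ 0   0   1/4  0  |   1/4 ]
  [ 0  -3     0  1  |   -12 ]
ρ4 := ρ4 + 3·ρ2
  [ 1  0     0  0  |     0 ]
  [ 0  1  -3/4  0  |  17/4 ]
  [ 0  0   1/4  0  |   1/4 ]
  [ 0  0  -9/4  1  |   3/4 ]
ρ3 := 4·ρ3
  [ 1  0     0  0  |     0 ]
  [ 0  1  -3/4  0  |  17/4 ]
  [ 0  0     1  0  |     1 ]
  [ 0  0  -9/4  1  |   3/4 ]
ρ4 := ρ4 + 9/4·ρ3
  [ 1  0     0  0  |     0 ]
  [ 0  1  -3/4  0  |  17/4 ]
  [ 0  0     1  0  |     1 ]
  [ 0  0     0  1  |     3 ]
ρ2 := ρ2 + 3/4·ρ3
  [ 1  0  0  0  |  0 ]
  [ 0  1  0  0  |  5 ]
  [ 0  0  1  0  |  1 ]
  [ 0  0  0  1  |  3 ]
Reading off the last column: a = 0, b = 5, c = 1, d = 3.

(0, 5, 1, 3)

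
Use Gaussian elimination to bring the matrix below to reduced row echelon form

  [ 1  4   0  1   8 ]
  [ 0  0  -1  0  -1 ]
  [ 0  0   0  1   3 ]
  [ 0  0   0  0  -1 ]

[[1, 4, 0, 0, 0], [0, 0, 1, 0, 0], [0, 0, 0, 1, 0], [0, 0, 0, 0, 1]]

Multiply R2 by -1.
  [ 1  4  0  1   8 ]
  [ 0  0  1  0   1 ]
  [ 0  0  0  1   3 ]
  [ 0  0  0  0  -1 ]
Multiply R4 by -1.
  [ 1  4  0  1  8 ]
  [ 0  0  1  0  1 ]
  [ 0  0  0  1  3 ]
  [ 0  0  0  0  1 ]
Subtract 3 times R4 from R3.
  [ 1  4  0  1  8 ]
  [ 0  0  1  0  1 ]
  [ 0  0  0  1  0 ]
  [ 0  0  0  0  1 ]
Subtract R4 from R2.
  [ 1  4  0  1  8 ]
  [ 0  0  1  0  0 ]
  [ 0  0  0  1  0 ]
  [ 0  0  0  0  1 ]
Subtract 8 times R4 from R1.
  [ 1  4  0  1  0 ]
  [ 0  0  1  0  0 ]
  [ 0  0  0  1  0 ]
  [ 0  0  0  0  1 ]
Subtract R3 from R1.
  [ 1  4  0  0  0 ]
  [ 0  0  1  0  0 ]
  [ 0  0  0  1  0 ]
  [ 0  0  0  0  1 ]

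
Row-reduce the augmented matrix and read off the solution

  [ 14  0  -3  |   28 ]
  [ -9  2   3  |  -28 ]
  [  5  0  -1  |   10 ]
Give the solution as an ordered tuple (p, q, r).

(2, -5, 0)

R1 → 1/14·R1
  [  1  0  -3/14  |    2 ]
  [ -9  2      3  |  -28 ]
  [  5  0     -1  |   10 ]
R2 → R2 + 9·R1
  [ 1  0  -3/14  |    2 ]
  [ 0  2  15/14  |  -10 ]
  [ 5  0     -1  |   10 ]
R3 → R3 − 5·R1
  [ 1  0  -3/14  |    2 ]
  [ 0  2  15/14  |  -10 ]
  [ 0  0   1/14  |    0 ]
R2 → 1/2·R2
  [ 1  0  -3/14  |   2 ]
  [ 0  1  15/28  |  -5 ]
  [ 0  0   1/14  |   0 ]
R3 → 14·R3
  [ 1  0  -3/14  |   2 ]
  [ 0  1  15/28  |  -5 ]
  [ 0  0      1  |   0 ]
R2 → R2 − 15/28·R3
  [ 1  0  -3/14  |   2 ]
  [ 0  1      0  |  -5 ]
  [ 0  0      1  |   0 ]
R1 → R1 + 3/14·R3
  [ 1  0  0  |   2 ]
  [ 0  1  0  |  -5 ]
  [ 0  0  1  |   0 ]
Reading off the last column: p = 2, q = -5, r = 0.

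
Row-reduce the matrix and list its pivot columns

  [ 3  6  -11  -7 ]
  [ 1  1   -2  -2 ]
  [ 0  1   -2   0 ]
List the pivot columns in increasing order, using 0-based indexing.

0, 1, 2

R1 ← 1/3·R1
R2 ← R2 − R1
R2 ← -1·R2
R3 ← R3 − R2
R3 ← -3·R3
R2 ← R2 + 5/3·R3
R1 ← R1 + 11/3·R3
R1 ← R1 − 2·R2
Pivot columns are the columns containing a leading 1.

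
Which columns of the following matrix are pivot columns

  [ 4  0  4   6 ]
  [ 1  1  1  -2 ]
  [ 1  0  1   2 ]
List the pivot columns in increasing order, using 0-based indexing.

0, 1, 3

R1 → 1/4·R1
  [ 1  0  1  3/2 ]
  [ 1  1  1   -2 ]
  [ 1  0  1    2 ]
R2 → R2 − R1
  [ 1  0  1   3/2 ]
  [ 0  1  0  -7/2 ]
  [ 1  0  1     2 ]
R3 → R3 − R1
  [ 1  0  1   3/2 ]
  [ 0  1  0  -7/2 ]
  [ 0  0  0   1/2 ]
R3 → 2·R3
  [ 1  0  1   3/2 ]
  [ 0  1  0  -7/2 ]
  [ 0  0  0     1 ]
R2 → R2 + 7/2·R3
  [ 1  0  1  3/2 ]
  [ 0  1  0    0 ]
  [ 0  0  0    1 ]
R1 → R1 − 3/2·R3
  [ 1  0  1  0 ]
  [ 0  1  0  0 ]
  [ 0  0  0  1 ]
Pivot columns are the columns containing a leading 1.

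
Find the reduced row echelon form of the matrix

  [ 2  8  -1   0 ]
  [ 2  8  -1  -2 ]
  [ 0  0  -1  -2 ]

Multiply R1 by 1/2.
Subtract 2 times R1 from R2.
Swap R2 and R3.
Multiply R2 by -1.
Multiply R3 by -1/2.
Subtract 2 times R3 from R2.
Add 1/2 times R2 to R1.

[[1, 4, 0, 0], [0, 0, 1, 0], [0, 0, 0, 1]]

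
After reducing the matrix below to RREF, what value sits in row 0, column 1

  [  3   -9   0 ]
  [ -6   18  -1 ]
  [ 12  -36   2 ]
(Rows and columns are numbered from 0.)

r1 -> 1/3·r1
  [  1   -3   0 ]
  [ -6   18  -1 ]
  [ 12  -36   2 ]
r2 -> r2 + 6·r1
  [  1   -3   0 ]
  [  0    0  -1 ]
  [ 12  -36   2 ]
r3 -> r3 − 12·r1
  [ 1  -3   0 ]
  [ 0   0  -1 ]
  [ 0   0   2 ]
r2 -> -1·r2
  [ 1  -3  0 ]
  [ 0   0  1 ]
  [ 0   0  2 ]
r3 -> r3 − 2·r2
  [ 1  -3  0 ]
  [ 0   0  1 ]
  [ 0   0  0 ]

-3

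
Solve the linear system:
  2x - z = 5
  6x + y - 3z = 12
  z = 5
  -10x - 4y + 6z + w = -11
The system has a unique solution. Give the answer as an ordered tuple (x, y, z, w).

(5, -3, 5, -3)

Form the augmented matrix and row-reduce:
  [   2   0  -1  0  |    5 ]
  [   6   1  -3  0  |   12 ]
  [   0   0   1  0  |    5 ]
  [ -10  -4   6  1  |  -11 ]
ρ1 → 1/2·ρ1
  [   1   0  -1/2  0  |  5/2 ]
  [   6   1    -3  0  |   12 ]
  [   0   0     1  0  |    5 ]
  [ -10  -4     6  1  |  -11 ]
ρ2 → ρ2 − 6·ρ1
  [   1   0  -1/2  0  |  5/2 ]
  [   0   1     0  0  |   -3 ]
  [   0   0     1  0  |    5 ]
  [ -10  -4     6  1  |  -11 ]
ρ4 → ρ4 + 10·ρ1
  [ 1   0  -1/2  0  |  5/2 ]
  [ 0   1     0  0  |   -3 ]
  [ 0   0     1  0  |    5 ]
  [ 0  -4     1  1  |   14 ]
ρ4 → ρ4 + 4·ρ2
  [ 1  0  -1/2  0  |  5/2 ]
  [ 0  1     0  0  |   -3 ]
  [ 0  0     1  0  |    5 ]
  [ 0  0     1  1  |    2 ]
ρ4 → ρ4 − ρ3
  [ 1  0  -1/2  0  |  5/2 ]
  [ 0  1     0  0  |   -3 ]
  [ 0  0     1  0  |    5 ]
  [ 0  0     0  1  |   -3 ]
ρ1 → ρ1 + 1/2·ρ3
  [ 1  0  0  0  |   5 ]
  [ 0  1  0  0  |  -3 ]
  [ 0  0  1  0  |   5 ]
  [ 0  0  0  1  |  -3 ]
Reading off the last column: x = 5, y = -3, z = 5, w = -3.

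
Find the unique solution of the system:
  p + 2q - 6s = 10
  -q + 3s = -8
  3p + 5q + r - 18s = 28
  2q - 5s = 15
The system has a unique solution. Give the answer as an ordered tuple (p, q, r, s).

(-6, 5, 3, -1)

Form the augmented matrix and row-reduce:
  [ 1   2  0   -6  |  10 ]
  [ 0  -1  0    3  |  -8 ]
  [ 3   5  1  -18  |  28 ]
  [ 0   2  0   -5  |  15 ]
R3 -> R3 − 3·R1
R2 -> -1·R2
R3 -> R3 + R2
R4 -> R4 − 2·R2
R3 -> R3 + 3·R4
R2 -> R2 + 3·R4
R1 -> R1 + 6·R4
R1 -> R1 − 2·R2
Reading off the last column: p = -6, q = 5, r = 3, s = -1.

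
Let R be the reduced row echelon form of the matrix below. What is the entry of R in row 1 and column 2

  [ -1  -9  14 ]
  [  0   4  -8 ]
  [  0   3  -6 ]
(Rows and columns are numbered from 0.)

R1 := -1·R1
R2 := 1/4·R2
R3 := R3 − 3·R2
R1 := R1 − 9·R2

-2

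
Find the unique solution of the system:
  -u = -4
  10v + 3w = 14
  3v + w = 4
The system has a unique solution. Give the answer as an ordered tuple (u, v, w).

(4, 2, -2)

Form the augmented matrix and row-reduce:
  [ -1   0  0  |  -4 ]
  [  0  10  3  |  14 ]
  [  0   3  1  |   4 ]
R1 -> -1·R1
  [ 1   0  0  |   4 ]
  [ 0  10  3  |  14 ]
  [ 0   3  1  |   4 ]
R2 -> 1/10·R2
  [ 1  0     0  |    4 ]
  [ 0  1  3/10  |  7/5 ]
  [ 0  3     1  |    4 ]
R3 -> R3 − 3·R2
  [ 1  0     0  |     4 ]
  [ 0  1  3/10  |   7/5 ]
  [ 0  0  1/10  |  -1/5 ]
R3 -> 10·R3
  [ 1  0     0  |    4 ]
  [ 0  1  3/10  |  7/5 ]
  [ 0  0     1  |   -2 ]
R2 -> R2 − 3/10·R3
  [ 1  0  0  |   4 ]
  [ 0  1  0  |   2 ]
  [ 0  0  1  |  -2 ]
Reading off the last column: u = 4, v = 2, w = -2.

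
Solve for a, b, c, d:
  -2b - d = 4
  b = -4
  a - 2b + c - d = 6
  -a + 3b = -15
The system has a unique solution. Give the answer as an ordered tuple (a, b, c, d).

(3, -4, -1, 4)

Form the augmented matrix and row-reduce:
  [  0  -2  0  -1  |    4 ]
  [  0   1  0   0  |   -4 ]
  [  1  -2  1  -1  |    6 ]
  [ -1   3  0   0  |  -15 ]
Swap R1 and R3.
  [  1  -2  1  -1  |    6 ]
  [  0   1  0   0  |   -4 ]
  [  0  -2  0  -1  |    4 ]
  [ -1   3  0   0  |  -15 ]
Add R1 to R4.
  [ 1  -2  1  -1  |   6 ]
  [ 0   1  0   0  |  -4 ]
  [ 0  -2  0  -1  |   4 ]
  [ 0   1  1  -1  |  -9 ]
Add 2 times R2 to R3.
  [ 1  -2  1  -1  |   6 ]
  [ 0   1  0   0  |  -4 ]
  [ 0   0  0  -1  |  -4 ]
  [ 0   1  1  -1  |  -9 ]
Subtract R2 from R4.
  [ 1  -2  1  -1  |   6 ]
  [ 0   1  0   0  |  -4 ]
  [ 0   0  0  -1  |  -4 ]
  [ 0   0  1  -1  |  -5 ]
Swap R3 and R4.
  [ 1  -2  1  -1  |   6 ]
  [ 0   1  0   0  |  -4 ]
  [ 0   0  1  -1  |  -5 ]
  [ 0   0  0  -1  |  -4 ]
Multiply R4 by -1.
  [ 1  -2  1  -1  |   6 ]
  [ 0   1  0   0  |  -4 ]
  [ 0   0  1  -1  |  -5 ]
  [ 0   0  0   1  |   4 ]
Add R4 to R3.
  [ 1  -2  1  -1  |   6 ]
  [ 0   1  0   0  |  -4 ]
  [ 0   0  1   0  |  -1 ]
  [ 0   0  0   1  |   4 ]
Add R4 to R1.
  [ 1  -2  1  0  |  10 ]
  [ 0   1  0  0  |  -4 ]
  [ 0   0  1  0  |  -1 ]
  [ 0   0  0  1  |   4 ]
Subtract R3 from R1.
  [ 1  -2  0  0  |  11 ]
  [ 0   1  0  0  |  -4 ]
  [ 0   0  1  0  |  -1 ]
  [ 0   0  0  1  |   4 ]
Add 2 times R2 to R1.
  [ 1  0  0  0  |   3 ]
  [ 0  1  0  0  |  -4 ]
  [ 0  0  1  0  |  -1 ]
  [ 0  0  0  1  |   4 ]
Reading off the last column: a = 3, b = -4, c = -1, d = 4.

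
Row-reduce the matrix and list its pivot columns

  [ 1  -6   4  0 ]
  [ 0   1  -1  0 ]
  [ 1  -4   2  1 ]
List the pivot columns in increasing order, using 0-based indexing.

ρ3 ← ρ3 − ρ1
  [ 1  -6   4  0 ]
  [ 0   1  -1  0 ]
  [ 0   2  -2  1 ]
ρ3 ← ρ3 − 2·ρ2
  [ 1  -6   4  0 ]
  [ 0   1  -1  0 ]
  [ 0   0   0  1 ]
ρ1 ← ρ1 + 6·ρ2
  [ 1  0  -2  0 ]
  [ 0  1  -1  0 ]
  [ 0  0   0  1 ]
Pivot columns are the columns containing a leading 1.

0, 1, 3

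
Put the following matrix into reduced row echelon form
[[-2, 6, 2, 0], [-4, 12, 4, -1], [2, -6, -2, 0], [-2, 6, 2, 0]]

[[1, -3, -1, 0], [0, 0, 0, 1], [0, 0, 0, 0], [0, 0, 0, 0]]

R1 → -1/2·R1
  [  1  -3  -1   0 ]
  [ -4  12   4  -1 ]
  [  2  -6  -2   0 ]
  [ -2   6   2   0 ]
R2 → R2 + 4·R1
  [  1  -3  -1   0 ]
  [  0   0   0  -1 ]
  [  2  -6  -2   0 ]
  [ -2   6   2   0 ]
R3 → R3 − 2·R1
  [  1  -3  -1   0 ]
  [  0   0   0  -1 ]
  [  0   0   0   0 ]
  [ -2   6   2   0 ]
R4 → R4 + 2·R1
  [ 1  -3  -1   0 ]
  [ 0   0   0  -1 ]
  [ 0   0   0   0 ]
  [ 0   0   0   0 ]
R2 → -1·R2
  [ 1  -3  -1  0 ]
  [ 0   0   0  1 ]
  [ 0   0   0  0 ]
  [ 0   0   0  0 ]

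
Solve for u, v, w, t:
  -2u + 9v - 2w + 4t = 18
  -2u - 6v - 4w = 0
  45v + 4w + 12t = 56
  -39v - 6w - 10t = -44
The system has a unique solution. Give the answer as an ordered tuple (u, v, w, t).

Form the augmented matrix and row-reduce:
  [ -2    9  -2    4  |   18 ]
  [ -2   -6  -4    0  |    0 ]
  [  0   45   4   12  |   56 ]
  [  0  -39  -6  -10  |  -44 ]
r1 -> -1/2·r1
  [  1  -9/2   1   -2  |   -9 ]
  [ -2    -6  -4    0  |    0 ]
  [  0    45   4   12  |   56 ]
  [  0   -39  -6  -10  |  -44 ]
r2 -> r2 + 2·r1
  [ 1  -9/2   1   -2  |   -9 ]
  [ 0   -15  -2   -4  |  -18 ]
  [ 0    45   4   12  |   56 ]
  [ 0   -39  -6  -10  |  -44 ]
r2 -> -1/15·r2
  [ 1  -9/2     1    -2  |   -9 ]
  [ 0     1  2/15  4/15  |  6/5 ]
  [ 0    45     4    12  |   56 ]
  [ 0   -39    -6   -10  |  -44 ]
r3 -> r3 − 45·r2
  [ 1  -9/2     1    -2  |   -9 ]
  [ 0     1  2/15  4/15  |  6/5 ]
  [ 0     0    -2     0  |    2 ]
  [ 0   -39    -6   -10  |  -44 ]
r4 -> r4 + 39·r2
  [ 1  -9/2     1    -2  |    -9 ]
  [ 0     1  2/15  4/15  |   6/5 ]
  [ 0     0    -2     0  |     2 ]
  [ 0     0  -4/5   2/5  |  14/5 ]
r3 -> -1/2·r3
  [ 1  -9/2     1    -2  |    -9 ]
  [ 0     1  2/15  4/15  |   6/5 ]
  [ 0     0     1     0  |    -1 ]
  [ 0     0  -4/5   2/5  |  14/5 ]
r4 -> r4 + 4/5·r3
  [ 1  -9/2     1    -2  |   -9 ]
  [ 0     1  2/15  4/15  |  6/5 ]
  [ 0     0     1     0  |   -1 ]
  [ 0     0     0   2/5  |    2 ]
r4 -> 5/2·r4
  [ 1  -9/2     1    -2  |   -9 ]
  [ 0     1  2/15  4/15  |  6/5 ]
  [ 0     0     1     0  |   -1 ]
  [ 0     0     0     1  |    5 ]
r2 -> r2 − 4/15·r4
  [ 1  -9/2     1  -2  |     -9 ]
  [ 0     1  2/15   0  |  -2/15 ]
  [ 0     0     1   0  |     -1 ]
  [ 0     0     0   1  |      5 ]
r1 -> r1 + 2·r4
  [ 1  -9/2     1  0  |      1 ]
  [ 0     1  2/15  0  |  -2/15 ]
  [ 0     0     1  0  |     -1 ]
  [ 0     0     0  1  |      5 ]
r2 -> r2 − 2/15·r3
  [ 1  -9/2  1  0  |   1 ]
  [ 0     1  0  0  |   0 ]
  [ 0     0  1  0  |  -1 ]
  [ 0     0  0  1  |   5 ]
r1 -> r1 − r3
  [ 1  -9/2  0  0  |   2 ]
  [ 0     1  0  0  |   0 ]
  [ 0     0  1  0  |  -1 ]
  [ 0     0  0  1  |   5 ]
r1 -> r1 + 9/2·r2
  [ 1  0  0  0  |   2 ]
  [ 0  1  0  0  |   0 ]
  [ 0  0  1  0  |  -1 ]
  [ 0  0  0  1  |   5 ]
Reading off the last column: u = 2, v = 0, w = -1, t = 5.

(2, 0, -1, 5)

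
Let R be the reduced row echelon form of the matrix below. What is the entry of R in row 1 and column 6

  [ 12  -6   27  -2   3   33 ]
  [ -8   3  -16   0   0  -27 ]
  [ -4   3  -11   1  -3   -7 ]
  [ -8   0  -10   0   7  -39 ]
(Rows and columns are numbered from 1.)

ρ1 → 1/12·ρ1
ρ2 → ρ2 + 8·ρ1
ρ3 → ρ3 + 4·ρ1
ρ4 → ρ4 + 8·ρ1
ρ2 → -1·ρ2
ρ3 → ρ3 − ρ2
ρ4 → ρ4 + 4·ρ2
ρ3 → -1·ρ3
ρ4 → ρ4 − 4·ρ3
ρ2 → ρ2 + 2·ρ4
ρ1 → ρ1 − 1/4·ρ4
ρ2 → ρ2 − 4/3·ρ3
ρ1 → ρ1 + 1/6·ρ3
ρ1 → ρ1 + 1/2·ρ2

4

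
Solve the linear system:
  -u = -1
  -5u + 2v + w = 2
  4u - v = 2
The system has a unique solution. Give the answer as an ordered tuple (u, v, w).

Form the augmented matrix and row-reduce:
  [ -1   0  0  |  -1 ]
  [ -5   2  1  |   2 ]
  [  4  -1  0  |   2 ]
R1 -> -1·R1
  [  1   0  0  |  1 ]
  [ -5   2  1  |  2 ]
  [  4  -1  0  |  2 ]
R2 -> R2 + 5·R1
  [ 1   0  0  |  1 ]
  [ 0   2  1  |  7 ]
  [ 4  -1  0  |  2 ]
R3 -> R3 − 4·R1
  [ 1   0  0  |   1 ]
  [ 0   2  1  |   7 ]
  [ 0  -1  0  |  -2 ]
R2 -> 1/2·R2
  [ 1   0    0  |    1 ]
  [ 0   1  1/2  |  7/2 ]
  [ 0  -1    0  |   -2 ]
R3 -> R3 + R2
  [ 1  0    0  |    1 ]
  [ 0  1  1/2  |  7/2 ]
  [ 0  0  1/2  |  3/2 ]
R3 -> 2·R3
  [ 1  0    0  |    1 ]
  [ 0  1  1/2  |  7/2 ]
  [ 0  0    1  |    3 ]
R2 -> R2 − 1/2·R3
  [ 1  0  0  |  1 ]
  [ 0  1  0  |  2 ]
  [ 0  0  1  |  3 ]
Reading off the last column: u = 1, v = 2, w = 3.

(1, 2, 3)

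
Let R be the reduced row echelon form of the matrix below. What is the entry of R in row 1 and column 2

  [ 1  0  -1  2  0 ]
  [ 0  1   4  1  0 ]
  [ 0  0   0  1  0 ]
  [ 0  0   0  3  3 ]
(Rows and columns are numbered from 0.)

Subtract 3 times ρ3 from ρ4.
Multiply ρ4 by 1/3.
Subtract ρ3 from ρ2.
Subtract 2 times ρ3 from ρ1.

4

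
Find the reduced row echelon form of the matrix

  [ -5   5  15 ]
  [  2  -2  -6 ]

[[1, -1, -3], [0, 0, 0]]

Multiply r1 by -1/5.
  [ 1  -1  -3 ]
  [ 2  -2  -6 ]
Subtract 2 times r1 from r2.
  [ 1  -1  -3 ]
  [ 0   0   0 ]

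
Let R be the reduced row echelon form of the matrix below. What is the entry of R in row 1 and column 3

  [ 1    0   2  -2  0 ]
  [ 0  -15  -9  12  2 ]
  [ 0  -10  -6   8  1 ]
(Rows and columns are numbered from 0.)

R2 := -1/15·R2
R3 := R3 + 10·R2
R3 := -3·R3
R2 := R2 + 2/15·R3

-4/5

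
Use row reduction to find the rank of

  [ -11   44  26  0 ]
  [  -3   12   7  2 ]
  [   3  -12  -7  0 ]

rank = 3

R1 → -1/11·R1
  [  1   -4  -26/11  0 ]
  [ -3   12       7  2 ]
  [  3  -12      -7  0 ]
R2 → R2 + 3·R1
  [ 1   -4  -26/11  0 ]
  [ 0    0   -1/11  2 ]
  [ 3  -12      -7  0 ]
R3 → R3 − 3·R1
  [ 1  -4  -26/11  0 ]
  [ 0   0   -1/11  2 ]
  [ 0   0    1/11  0 ]
R2 → -11·R2
  [ 1  -4  -26/11    0 ]
  [ 0   0       1  -22 ]
  [ 0   0    1/11    0 ]
R3 → R3 − 1/11·R2
  [ 1  -4  -26/11    0 ]
  [ 0   0       1  -22 ]
  [ 0   0       0    2 ]
R3 → 1/2·R3
  [ 1  -4  -26/11    0 ]
  [ 0   0       1  -22 ]
  [ 0   0       0    1 ]
R2 → R2 + 22·R3
  [ 1  -4  -26/11  0 ]
  [ 0   0       1  0 ]
  [ 0   0       0  1 ]
R1 → R1 + 26/11·R2
  [ 1  -4  0  0 ]
  [ 0   0  1  0 ]
  [ 0   0  0  1 ]
The reduced form has 3 nonzero rows.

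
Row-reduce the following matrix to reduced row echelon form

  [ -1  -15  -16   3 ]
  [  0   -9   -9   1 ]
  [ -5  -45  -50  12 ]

r1 := -1·r1
  [  1   15   16  -3 ]
  [  0   -9   -9   1 ]
  [ -5  -45  -50  12 ]
r3 := r3 + 5·r1
  [ 1  15  16  -3 ]
  [ 0  -9  -9   1 ]
  [ 0  30  30  -3 ]
r2 := -1/9·r2
  [ 1  15  16    -3 ]
  [ 0   1   1  -1/9 ]
  [ 0  30  30    -3 ]
r3 := r3 − 30·r2
  [ 1  15  16    -3 ]
  [ 0   1   1  -1/9 ]
  [ 0   0   0   1/3 ]
r3 := 3·r3
  [ 1  15  16    -3 ]
  [ 0   1   1  -1/9 ]
  [ 0   0   0     1 ]
r2 := r2 + 1/9·r3
  [ 1  15  16  -3 ]
  [ 0   1   1   0 ]
  [ 0   0   0   1 ]
r1 := r1 + 3·r3
  [ 1  15  16  0 ]
  [ 0   1   1  0 ]
  [ 0   0   0  1 ]
r1 := r1 − 15·r2
  [ 1  0  1  0 ]
  [ 0  1  1  0 ]
  [ 0  0  0  1 ]

[[1, 0, 1, 0], [0, 1, 1, 0], [0, 0, 0, 1]]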